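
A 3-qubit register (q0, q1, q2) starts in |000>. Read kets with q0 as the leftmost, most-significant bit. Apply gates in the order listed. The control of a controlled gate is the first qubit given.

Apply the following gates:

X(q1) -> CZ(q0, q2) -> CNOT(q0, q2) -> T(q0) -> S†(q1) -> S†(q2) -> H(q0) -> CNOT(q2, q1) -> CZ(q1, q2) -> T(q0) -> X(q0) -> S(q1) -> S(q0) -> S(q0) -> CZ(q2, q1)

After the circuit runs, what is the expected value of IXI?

The observable IXI averages to 0.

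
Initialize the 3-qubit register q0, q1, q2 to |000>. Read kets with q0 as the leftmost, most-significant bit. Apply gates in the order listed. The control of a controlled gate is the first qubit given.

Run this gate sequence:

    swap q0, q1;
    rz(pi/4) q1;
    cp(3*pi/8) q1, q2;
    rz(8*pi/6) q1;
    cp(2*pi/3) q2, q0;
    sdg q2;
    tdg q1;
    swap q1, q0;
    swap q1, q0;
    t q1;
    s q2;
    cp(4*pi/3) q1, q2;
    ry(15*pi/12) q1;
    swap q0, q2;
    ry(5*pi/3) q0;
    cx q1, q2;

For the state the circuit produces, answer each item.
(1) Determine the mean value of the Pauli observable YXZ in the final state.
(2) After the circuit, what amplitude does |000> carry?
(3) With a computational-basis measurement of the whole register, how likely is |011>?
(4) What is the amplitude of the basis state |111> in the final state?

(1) The observable YXZ averages to 0. Key observation: the block from step 6 through step 11 cancels to the identity and can be dropped.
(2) The amplitude on |000> is -sqrt(6 - 3*sqrt(2))*exp(5*I*pi/24)/4.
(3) A full measurement returns |011> with probability 3*sqrt(2)/16 + 3/8.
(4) The final state's coefficient on |111> equals -sqrt(sqrt(2) + 2)*exp(5*I*pi/24)/4.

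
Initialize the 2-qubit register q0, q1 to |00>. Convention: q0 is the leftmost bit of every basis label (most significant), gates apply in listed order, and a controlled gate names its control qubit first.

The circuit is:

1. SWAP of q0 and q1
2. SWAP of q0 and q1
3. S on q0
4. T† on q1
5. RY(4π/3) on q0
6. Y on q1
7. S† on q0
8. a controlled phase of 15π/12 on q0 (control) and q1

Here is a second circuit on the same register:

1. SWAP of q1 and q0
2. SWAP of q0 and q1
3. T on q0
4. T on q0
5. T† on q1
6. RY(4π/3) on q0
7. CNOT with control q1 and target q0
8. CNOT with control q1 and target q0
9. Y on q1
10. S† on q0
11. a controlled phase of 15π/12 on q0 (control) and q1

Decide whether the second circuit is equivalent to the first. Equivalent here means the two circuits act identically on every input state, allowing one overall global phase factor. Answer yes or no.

Yes — the two circuits implement the same unitary up to a global phase.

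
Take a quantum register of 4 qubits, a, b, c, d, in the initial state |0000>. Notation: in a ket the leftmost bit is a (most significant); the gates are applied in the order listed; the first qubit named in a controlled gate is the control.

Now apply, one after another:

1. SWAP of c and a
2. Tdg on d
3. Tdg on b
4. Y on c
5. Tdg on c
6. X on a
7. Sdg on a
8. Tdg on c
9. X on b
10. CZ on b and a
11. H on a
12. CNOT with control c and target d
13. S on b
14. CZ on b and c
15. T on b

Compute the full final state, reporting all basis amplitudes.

The final amplitudes are sqrt(2)*exp(I*pi/4)/2 on |0111>, -sqrt(2)*exp(I*pi/4)/2 on |1111>, and 0 on every other basis state.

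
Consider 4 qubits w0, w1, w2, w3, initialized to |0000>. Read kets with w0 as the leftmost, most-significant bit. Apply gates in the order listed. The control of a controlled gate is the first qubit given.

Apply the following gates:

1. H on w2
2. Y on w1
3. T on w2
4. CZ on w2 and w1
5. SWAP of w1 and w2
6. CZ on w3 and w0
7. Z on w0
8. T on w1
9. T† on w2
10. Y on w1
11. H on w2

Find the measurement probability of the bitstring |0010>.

Outcome |0010> occurs with probability 1/4.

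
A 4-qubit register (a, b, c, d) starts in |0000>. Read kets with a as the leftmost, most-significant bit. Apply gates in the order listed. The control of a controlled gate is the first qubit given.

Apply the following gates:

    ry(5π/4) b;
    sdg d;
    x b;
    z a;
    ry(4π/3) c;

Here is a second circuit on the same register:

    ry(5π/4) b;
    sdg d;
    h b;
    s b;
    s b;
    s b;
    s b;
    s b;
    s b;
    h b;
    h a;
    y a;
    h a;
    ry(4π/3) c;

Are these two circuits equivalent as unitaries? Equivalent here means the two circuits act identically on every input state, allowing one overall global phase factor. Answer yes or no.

No: there is an input state on which the two circuits produce genuinely different outputs (not merely differing by a phase).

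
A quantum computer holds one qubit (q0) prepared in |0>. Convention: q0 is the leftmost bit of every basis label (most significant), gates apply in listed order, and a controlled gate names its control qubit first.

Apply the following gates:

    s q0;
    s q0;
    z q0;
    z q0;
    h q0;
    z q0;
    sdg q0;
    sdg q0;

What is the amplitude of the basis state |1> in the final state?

The amplitude on |1> is sqrt(2)/2.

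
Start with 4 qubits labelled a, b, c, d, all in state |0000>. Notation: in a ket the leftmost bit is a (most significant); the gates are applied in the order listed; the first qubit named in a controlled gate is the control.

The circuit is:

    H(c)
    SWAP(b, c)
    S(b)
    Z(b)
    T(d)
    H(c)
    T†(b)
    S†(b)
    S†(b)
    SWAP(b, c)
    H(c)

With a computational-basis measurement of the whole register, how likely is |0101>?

A full measurement returns |0101> with probability 0.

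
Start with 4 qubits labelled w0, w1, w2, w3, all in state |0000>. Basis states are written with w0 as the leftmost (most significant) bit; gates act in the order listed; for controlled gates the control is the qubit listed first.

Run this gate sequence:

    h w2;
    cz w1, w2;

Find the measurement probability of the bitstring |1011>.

A full measurement returns |1011> with probability 0.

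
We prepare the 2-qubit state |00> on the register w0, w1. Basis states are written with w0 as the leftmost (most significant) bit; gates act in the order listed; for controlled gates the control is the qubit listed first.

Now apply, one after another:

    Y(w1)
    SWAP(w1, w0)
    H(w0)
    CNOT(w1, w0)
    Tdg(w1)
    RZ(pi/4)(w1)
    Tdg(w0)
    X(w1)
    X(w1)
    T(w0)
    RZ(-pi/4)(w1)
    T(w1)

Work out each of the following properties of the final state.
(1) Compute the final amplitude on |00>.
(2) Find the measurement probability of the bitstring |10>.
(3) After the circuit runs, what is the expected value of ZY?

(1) |00> carries amplitude sqrt(2)*I/2 in the final state. Key observation: gates 5-12 undo each other exactly, leaving only the rest of the circuit to track.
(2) The probability of measuring |10> is 1/2.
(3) The expectation value of ZY is 0.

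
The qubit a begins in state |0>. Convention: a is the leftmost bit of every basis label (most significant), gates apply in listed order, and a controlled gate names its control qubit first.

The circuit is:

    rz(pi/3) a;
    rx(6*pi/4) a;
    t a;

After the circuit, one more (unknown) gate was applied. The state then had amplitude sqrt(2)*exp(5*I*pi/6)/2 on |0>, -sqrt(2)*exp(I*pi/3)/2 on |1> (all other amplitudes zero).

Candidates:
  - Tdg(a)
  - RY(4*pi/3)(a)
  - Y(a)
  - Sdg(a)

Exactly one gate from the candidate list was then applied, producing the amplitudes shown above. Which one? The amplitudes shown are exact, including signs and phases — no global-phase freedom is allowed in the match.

It was Tdg(a) that produced the state shown.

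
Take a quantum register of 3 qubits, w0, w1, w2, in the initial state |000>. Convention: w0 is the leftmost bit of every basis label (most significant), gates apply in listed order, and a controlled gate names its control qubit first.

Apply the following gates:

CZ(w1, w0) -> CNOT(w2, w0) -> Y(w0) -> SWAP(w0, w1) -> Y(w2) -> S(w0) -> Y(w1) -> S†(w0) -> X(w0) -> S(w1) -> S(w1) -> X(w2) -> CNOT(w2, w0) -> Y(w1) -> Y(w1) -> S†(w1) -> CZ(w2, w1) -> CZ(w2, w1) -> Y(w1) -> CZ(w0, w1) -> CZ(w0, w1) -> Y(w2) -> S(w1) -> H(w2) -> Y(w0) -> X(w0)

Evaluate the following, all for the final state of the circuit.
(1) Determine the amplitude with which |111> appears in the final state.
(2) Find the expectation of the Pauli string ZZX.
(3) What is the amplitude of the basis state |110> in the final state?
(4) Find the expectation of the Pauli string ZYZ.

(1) The amplitude on |111> is sqrt(2)*I/2.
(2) The expectation value of ZZX is -1.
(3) The final state's coefficient on |110> equals -sqrt(2)*I/2.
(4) The observable ZYZ averages to 0.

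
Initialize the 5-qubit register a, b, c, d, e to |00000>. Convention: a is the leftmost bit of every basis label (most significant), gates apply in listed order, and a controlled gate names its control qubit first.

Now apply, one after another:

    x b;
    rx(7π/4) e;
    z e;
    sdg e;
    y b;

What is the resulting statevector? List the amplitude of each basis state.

After the circuit, the state carries amplitude I*sqrt(sqrt(2) + 2)/2 on |00000>, -I*sqrt(2 - sqrt(2))/2 on |00001>, and 0 on every other basis state.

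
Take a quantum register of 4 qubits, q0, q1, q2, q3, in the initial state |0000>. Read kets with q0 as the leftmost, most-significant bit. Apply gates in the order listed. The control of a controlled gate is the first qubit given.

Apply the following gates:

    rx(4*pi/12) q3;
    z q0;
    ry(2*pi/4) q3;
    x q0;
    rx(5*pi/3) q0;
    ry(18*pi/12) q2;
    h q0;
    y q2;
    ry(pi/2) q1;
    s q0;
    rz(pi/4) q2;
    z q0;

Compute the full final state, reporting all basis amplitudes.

After the circuit, the state carries amplitude (sqrt(3) - I)*exp(7*I*pi/8)/8 on |0000>, exp(3*I*pi/8)/4 on |0001>, (-sqrt(3) + I)*exp(I*pi/8)/8 on |0010>, exp(5*I*pi/8)/4 on |0011>, (sqrt(3) - I)*exp(7*I*pi/8)/8 on |0100>, exp(3*I*pi/8)/4 on |0101>, (-sqrt(3) + I)*exp(I*pi/8)/8 on |0110>, exp(5*I*pi/8)/4 on |0111>, exp(7*I*pi/8)/4 on |1000>, (sqrt(3) + I)*exp(3*I*pi/8)/8 on |1001>, -exp(I*pi/8)/4 on |1010>, (-1 + sqrt(3)*I)*exp(I*pi/8)/8 on |1011>, exp(7*I*pi/8)/4 on |1100>, (sqrt(3) + I)*exp(3*I*pi/8)/8 on |1101>, -exp(I*pi/8)/4 on |1110>, (-1 + sqrt(3)*I)*exp(I*pi/8)/8 on |1111>.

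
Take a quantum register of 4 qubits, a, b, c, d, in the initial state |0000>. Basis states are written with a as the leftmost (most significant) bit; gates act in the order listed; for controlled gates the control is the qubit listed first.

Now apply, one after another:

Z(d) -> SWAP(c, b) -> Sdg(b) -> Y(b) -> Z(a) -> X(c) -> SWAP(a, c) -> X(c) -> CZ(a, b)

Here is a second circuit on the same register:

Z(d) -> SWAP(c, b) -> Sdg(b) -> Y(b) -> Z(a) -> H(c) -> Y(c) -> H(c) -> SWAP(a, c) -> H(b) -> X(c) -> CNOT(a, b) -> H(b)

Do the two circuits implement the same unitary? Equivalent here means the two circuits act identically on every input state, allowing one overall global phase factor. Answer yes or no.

No: there is an input state on which the two circuits produce genuinely different outputs (not merely differing by a phase).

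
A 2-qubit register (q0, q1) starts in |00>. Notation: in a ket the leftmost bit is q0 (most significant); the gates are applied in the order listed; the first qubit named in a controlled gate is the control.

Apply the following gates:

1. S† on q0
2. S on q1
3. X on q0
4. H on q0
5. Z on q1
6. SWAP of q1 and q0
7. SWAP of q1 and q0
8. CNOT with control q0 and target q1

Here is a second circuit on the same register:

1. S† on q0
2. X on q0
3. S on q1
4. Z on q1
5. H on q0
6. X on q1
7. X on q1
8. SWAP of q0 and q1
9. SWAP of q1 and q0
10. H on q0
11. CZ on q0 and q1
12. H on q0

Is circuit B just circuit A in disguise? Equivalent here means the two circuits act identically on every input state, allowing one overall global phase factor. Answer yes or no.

No, they are not equivalent — no single phase factor reconciles the two unitaries.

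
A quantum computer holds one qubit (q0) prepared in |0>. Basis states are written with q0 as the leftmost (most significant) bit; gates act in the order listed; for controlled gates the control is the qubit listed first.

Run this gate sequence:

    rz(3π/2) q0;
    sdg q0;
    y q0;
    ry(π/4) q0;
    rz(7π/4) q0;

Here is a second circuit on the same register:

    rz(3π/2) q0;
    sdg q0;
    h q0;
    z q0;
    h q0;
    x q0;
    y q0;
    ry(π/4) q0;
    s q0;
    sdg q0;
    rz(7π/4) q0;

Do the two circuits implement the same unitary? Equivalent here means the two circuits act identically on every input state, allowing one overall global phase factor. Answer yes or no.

Yes: on every input state the two circuits agree up to one overall phase factor.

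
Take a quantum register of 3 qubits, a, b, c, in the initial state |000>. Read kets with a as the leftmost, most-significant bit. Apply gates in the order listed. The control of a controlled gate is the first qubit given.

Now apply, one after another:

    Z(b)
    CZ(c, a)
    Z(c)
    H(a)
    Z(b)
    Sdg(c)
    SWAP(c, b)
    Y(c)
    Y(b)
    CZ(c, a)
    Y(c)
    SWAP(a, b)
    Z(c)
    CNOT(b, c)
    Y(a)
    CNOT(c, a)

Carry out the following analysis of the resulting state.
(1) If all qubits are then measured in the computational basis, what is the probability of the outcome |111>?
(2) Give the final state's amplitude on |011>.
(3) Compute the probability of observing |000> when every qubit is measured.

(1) The probability of measuring |111> is 1/2.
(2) The final state's coefficient on |011> equals 0.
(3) A full measurement returns |000> with probability 1/2.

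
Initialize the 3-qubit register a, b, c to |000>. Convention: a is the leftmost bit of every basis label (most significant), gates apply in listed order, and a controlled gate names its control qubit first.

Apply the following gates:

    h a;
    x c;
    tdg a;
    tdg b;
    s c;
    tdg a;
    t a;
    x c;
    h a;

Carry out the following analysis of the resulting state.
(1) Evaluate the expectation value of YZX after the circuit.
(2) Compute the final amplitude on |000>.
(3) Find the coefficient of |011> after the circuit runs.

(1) The expectation value of YZX is 0.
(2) The amplitude on |000> is exp(I*pi/4)/2 + I/2.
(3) |011> carries amplitude 0 in the final state.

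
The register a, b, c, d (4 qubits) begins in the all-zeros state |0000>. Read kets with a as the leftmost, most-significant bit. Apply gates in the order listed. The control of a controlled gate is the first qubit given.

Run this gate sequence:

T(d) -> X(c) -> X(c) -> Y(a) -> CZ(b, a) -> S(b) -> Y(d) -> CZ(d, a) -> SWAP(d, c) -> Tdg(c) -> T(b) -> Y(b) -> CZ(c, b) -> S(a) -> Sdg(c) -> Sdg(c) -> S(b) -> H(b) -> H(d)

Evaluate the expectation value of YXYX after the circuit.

The observable YXYX averages to 0.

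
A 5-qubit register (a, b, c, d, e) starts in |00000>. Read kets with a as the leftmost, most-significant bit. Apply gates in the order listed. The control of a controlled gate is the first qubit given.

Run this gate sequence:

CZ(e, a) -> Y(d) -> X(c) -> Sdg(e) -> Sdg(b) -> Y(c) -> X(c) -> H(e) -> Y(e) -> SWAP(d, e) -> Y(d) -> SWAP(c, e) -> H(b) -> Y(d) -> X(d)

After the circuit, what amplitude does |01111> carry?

|01111> carries amplitude -I/2 in the final state.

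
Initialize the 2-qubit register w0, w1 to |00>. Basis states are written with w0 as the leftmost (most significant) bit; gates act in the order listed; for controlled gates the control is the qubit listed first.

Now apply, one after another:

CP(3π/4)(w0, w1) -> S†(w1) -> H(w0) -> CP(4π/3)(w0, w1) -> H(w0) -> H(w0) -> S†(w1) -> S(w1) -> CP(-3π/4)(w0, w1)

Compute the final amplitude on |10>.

The amplitude on |10> is sqrt(2)/2.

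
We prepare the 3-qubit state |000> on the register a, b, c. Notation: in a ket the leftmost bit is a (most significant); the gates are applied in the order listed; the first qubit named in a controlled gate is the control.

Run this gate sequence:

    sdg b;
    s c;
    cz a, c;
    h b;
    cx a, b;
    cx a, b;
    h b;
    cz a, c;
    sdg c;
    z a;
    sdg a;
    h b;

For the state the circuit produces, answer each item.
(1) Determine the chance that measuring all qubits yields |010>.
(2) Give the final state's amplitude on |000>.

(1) A full measurement returns |010> with probability 1/2. Key observation: gates 2-9 undo each other exactly, leaving only the rest of the circuit to track.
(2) The final state's coefficient on |000> equals sqrt(2)/2.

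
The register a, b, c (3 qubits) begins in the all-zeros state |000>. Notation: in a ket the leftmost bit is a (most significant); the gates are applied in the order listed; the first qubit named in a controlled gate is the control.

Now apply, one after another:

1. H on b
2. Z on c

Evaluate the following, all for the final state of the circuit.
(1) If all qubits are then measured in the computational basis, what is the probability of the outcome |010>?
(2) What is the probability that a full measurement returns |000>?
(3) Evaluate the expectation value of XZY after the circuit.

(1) The probability of measuring |010> is 1/2.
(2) A full measurement returns |000> with probability 1/2.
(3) In the final state, XZY has expectation 0.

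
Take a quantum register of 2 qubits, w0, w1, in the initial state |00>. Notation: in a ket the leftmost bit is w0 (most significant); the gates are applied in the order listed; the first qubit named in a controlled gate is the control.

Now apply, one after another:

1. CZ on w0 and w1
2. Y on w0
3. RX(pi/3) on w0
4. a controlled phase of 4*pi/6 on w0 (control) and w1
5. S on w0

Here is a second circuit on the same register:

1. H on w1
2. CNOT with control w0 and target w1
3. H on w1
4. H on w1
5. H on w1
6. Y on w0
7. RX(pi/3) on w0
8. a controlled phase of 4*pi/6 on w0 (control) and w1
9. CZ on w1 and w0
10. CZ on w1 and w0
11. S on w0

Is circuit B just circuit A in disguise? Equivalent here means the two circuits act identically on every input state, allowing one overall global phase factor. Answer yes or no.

Yes, they are equivalent — the unitaries differ by at most a global phase.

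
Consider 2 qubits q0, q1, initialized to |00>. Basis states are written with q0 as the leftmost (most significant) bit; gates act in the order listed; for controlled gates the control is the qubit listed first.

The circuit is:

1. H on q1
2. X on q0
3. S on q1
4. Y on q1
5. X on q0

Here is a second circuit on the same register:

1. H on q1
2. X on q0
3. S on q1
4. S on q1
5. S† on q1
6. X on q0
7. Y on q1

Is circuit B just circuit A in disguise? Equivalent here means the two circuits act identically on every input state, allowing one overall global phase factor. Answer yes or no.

Yes, they are equivalent — the unitaries differ by at most a global phase.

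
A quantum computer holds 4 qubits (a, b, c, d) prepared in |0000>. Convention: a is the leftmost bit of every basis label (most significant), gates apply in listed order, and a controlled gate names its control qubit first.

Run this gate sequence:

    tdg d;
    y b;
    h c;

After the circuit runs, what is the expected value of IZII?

The expectation value of IZII is -1.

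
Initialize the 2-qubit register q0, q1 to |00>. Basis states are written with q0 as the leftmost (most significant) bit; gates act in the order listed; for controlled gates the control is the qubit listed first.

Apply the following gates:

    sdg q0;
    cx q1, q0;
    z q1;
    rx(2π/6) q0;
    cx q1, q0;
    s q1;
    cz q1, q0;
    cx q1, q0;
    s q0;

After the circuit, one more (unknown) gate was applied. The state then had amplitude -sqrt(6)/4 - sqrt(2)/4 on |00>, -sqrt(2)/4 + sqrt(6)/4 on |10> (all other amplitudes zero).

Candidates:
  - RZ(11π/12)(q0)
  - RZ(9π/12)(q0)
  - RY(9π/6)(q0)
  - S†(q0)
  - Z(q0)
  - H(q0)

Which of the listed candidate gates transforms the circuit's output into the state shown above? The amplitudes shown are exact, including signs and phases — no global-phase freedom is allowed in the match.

The applied gate was RY(9π/6)(q0).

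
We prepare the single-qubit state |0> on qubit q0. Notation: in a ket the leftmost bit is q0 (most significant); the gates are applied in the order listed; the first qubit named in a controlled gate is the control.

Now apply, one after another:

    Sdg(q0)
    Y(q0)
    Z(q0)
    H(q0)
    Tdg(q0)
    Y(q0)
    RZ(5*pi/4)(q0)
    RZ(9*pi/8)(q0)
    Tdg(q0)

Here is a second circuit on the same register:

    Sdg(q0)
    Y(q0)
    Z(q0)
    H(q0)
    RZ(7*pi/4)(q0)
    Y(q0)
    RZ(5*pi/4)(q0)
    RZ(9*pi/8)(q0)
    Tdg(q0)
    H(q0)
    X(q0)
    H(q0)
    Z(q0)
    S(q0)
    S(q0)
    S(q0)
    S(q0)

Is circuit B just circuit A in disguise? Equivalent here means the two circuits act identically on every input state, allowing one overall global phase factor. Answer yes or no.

Yes: on every input state the two circuits agree up to one overall phase factor.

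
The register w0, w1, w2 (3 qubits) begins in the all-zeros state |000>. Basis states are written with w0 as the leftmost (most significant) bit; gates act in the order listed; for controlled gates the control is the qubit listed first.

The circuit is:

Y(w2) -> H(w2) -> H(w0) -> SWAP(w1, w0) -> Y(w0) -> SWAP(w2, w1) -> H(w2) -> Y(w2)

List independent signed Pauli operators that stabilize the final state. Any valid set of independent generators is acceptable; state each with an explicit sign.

The stabilizer group can be generated by -IXI, -ZII, -IIZ, among other valid generating sets.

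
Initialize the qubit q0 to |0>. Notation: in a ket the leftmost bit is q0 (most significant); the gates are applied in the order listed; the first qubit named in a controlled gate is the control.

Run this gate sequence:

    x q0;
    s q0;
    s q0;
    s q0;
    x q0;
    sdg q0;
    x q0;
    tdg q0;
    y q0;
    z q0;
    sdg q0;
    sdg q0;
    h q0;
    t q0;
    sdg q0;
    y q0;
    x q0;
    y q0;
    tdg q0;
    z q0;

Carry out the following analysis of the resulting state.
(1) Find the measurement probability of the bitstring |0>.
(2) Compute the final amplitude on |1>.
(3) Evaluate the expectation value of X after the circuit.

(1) Outcome |0> occurs with probability 1/2.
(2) |1> carries amplitude sqrt(2)*I/2 in the final state.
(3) The expectation value of X is -1.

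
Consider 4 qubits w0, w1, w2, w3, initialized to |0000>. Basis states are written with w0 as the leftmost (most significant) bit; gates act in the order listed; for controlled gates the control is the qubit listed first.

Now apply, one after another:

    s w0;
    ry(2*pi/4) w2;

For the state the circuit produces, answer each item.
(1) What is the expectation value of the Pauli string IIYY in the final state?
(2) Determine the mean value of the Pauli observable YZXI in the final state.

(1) The expectation value of IIYY is 0.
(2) The observable YZXI averages to 0.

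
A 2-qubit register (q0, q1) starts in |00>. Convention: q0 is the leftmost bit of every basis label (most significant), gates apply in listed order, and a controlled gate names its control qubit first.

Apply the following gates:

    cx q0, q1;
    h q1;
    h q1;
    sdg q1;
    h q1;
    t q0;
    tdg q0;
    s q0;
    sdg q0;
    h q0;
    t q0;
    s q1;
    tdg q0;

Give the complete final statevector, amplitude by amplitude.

The resulting statevector has amplitude 1/2 on |00>, I/2 on |01>, 1/2 on |10>, I/2 on |11>.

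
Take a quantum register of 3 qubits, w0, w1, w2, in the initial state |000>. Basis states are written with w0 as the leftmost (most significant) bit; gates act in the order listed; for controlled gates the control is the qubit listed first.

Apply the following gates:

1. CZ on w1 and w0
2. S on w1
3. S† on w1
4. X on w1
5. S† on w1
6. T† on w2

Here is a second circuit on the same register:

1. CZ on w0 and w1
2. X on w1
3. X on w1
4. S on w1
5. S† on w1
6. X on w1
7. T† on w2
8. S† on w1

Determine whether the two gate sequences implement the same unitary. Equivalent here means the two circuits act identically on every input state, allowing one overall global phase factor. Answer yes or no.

Yes, they are equivalent — the unitaries differ by at most a global phase.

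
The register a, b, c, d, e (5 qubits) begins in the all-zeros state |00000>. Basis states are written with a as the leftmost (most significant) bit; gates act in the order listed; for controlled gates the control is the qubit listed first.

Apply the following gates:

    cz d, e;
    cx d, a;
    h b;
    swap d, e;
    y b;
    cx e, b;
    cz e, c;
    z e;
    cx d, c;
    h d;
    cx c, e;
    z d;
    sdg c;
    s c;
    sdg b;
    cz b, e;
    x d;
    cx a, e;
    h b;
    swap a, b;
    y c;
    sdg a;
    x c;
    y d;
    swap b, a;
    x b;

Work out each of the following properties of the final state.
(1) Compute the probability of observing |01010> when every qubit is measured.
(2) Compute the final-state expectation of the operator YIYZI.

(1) A full measurement returns |01010> with probability 1/4.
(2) In the final state, YIYZI has expectation 0.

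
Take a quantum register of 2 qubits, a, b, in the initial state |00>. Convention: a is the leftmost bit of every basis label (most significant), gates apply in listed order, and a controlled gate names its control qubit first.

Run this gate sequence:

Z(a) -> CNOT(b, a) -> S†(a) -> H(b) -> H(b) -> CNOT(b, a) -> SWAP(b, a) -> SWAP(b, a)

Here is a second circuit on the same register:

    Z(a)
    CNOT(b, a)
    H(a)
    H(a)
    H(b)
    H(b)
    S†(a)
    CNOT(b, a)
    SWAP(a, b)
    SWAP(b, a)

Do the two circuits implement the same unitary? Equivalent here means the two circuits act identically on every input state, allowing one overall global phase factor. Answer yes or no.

Yes — the two circuits implement the same unitary up to a global phase.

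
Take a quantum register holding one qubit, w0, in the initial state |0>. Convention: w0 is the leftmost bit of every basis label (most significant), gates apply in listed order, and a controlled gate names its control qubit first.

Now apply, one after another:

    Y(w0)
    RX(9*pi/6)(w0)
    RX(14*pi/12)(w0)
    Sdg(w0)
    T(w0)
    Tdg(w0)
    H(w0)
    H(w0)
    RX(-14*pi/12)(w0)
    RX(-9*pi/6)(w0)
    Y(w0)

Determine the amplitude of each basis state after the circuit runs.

The resulting statevector has amplitude 3/4 - I/4 on |0>, sqrt(3)*(-1 + I)/4 on |1>.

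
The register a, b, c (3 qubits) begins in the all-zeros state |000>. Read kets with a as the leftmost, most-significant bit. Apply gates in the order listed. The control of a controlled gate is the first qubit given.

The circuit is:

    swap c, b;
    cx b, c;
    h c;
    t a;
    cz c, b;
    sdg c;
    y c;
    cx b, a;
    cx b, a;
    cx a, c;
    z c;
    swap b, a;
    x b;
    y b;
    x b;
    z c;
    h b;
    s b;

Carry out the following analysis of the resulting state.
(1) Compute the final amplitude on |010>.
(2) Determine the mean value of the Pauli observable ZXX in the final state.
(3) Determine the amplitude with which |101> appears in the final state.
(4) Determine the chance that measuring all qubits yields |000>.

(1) The final state's coefficient on |010> equals 1/2.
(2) The observable ZXX averages to 0.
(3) The amplitude on |101> is 0.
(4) A full measurement returns |000> with probability 1/4.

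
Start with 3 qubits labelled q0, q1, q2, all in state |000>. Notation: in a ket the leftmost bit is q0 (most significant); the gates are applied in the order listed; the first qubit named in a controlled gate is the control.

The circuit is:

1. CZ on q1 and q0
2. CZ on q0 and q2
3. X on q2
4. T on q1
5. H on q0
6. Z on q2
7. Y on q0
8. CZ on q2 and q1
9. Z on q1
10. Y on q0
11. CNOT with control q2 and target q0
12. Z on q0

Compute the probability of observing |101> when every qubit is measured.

The probability of measuring |101> is 1/2.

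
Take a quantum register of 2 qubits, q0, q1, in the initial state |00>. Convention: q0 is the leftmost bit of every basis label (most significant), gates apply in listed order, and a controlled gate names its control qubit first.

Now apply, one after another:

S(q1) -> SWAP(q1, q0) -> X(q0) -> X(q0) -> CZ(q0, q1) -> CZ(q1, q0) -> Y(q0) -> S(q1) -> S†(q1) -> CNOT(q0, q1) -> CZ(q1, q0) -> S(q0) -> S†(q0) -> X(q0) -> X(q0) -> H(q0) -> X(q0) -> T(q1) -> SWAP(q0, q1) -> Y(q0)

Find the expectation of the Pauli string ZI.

In the final state, ZI has expectation 1.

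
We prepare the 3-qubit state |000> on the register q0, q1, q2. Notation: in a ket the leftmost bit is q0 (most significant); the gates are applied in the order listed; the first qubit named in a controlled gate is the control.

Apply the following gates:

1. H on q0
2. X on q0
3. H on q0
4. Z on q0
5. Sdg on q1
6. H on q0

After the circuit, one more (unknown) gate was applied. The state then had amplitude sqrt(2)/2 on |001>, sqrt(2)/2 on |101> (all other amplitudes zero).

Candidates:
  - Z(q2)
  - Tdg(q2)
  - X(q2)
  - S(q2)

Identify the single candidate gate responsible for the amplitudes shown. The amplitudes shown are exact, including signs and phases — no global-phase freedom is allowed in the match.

The unique candidate consistent with the amplitudes is X(q2).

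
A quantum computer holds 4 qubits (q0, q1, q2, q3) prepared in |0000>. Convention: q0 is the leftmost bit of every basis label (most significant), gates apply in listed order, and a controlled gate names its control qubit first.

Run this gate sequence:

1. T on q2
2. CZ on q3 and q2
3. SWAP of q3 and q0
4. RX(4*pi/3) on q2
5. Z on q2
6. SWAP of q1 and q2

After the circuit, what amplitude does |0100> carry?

The final state's coefficient on |0100> equals sqrt(3)*I/2.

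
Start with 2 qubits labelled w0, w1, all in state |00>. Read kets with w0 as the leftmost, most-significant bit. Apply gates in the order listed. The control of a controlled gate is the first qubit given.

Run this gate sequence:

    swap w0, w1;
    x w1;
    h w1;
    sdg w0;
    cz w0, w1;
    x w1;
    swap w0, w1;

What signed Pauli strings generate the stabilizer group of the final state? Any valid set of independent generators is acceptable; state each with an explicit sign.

The stabilizer group can be generated by -XI, +IZ, among other valid generating sets.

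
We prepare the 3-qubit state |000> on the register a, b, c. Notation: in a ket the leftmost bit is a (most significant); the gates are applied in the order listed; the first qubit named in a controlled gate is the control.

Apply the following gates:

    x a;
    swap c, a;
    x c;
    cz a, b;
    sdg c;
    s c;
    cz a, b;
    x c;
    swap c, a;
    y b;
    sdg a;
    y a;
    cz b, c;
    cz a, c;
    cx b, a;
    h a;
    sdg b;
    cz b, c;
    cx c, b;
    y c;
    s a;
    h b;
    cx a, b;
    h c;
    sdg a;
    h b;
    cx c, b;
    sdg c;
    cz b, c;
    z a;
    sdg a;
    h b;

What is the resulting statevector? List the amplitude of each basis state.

The final amplitudes are -sqrt(2)*I/4 on |000>, sqrt(2)/4 on |001>, sqrt(2)*I/4 on |010>, sqrt(2)/4 on |011>, sqrt(2)/4 on |100>, sqrt(2)*I/4 on |101>, -sqrt(2)/4 on |110>, sqrt(2)*I/4 on |111>. Key observation: gates 2-9 undo each other exactly, leaving only the rest of the circuit to track.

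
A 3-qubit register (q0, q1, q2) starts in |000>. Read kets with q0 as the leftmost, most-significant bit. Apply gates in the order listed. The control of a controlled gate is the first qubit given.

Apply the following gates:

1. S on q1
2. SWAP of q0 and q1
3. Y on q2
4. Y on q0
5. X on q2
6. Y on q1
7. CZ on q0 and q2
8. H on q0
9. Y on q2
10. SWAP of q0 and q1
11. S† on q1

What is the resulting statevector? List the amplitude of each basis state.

After the circuit, the state carries amplitude sqrt(2)/2 on |101>, sqrt(2)*I/2 on |111>, and 0 on every other basis state.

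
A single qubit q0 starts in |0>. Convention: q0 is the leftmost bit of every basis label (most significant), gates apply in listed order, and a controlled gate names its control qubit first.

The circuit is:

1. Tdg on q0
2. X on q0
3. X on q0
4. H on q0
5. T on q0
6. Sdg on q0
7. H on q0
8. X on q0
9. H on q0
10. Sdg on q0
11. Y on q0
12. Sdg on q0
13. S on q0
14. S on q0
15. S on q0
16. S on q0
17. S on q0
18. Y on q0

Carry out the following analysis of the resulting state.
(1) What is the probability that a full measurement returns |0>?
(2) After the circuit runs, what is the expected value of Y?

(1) The probability of measuring |0> is 1/2. Key observation: gates 14-17 undo each other exactly, leaving only the rest of the circuit to track.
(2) In the final state, Y has expectation sqrt(2)/2.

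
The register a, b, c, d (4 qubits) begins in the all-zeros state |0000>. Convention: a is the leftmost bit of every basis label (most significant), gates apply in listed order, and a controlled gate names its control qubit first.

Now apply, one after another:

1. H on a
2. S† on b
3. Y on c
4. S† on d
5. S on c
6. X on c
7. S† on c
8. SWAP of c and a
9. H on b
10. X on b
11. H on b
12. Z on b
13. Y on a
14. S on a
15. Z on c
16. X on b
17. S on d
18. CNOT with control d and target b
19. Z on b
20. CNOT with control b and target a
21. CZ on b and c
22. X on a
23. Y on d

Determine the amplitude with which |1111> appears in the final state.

|1111> carries amplitude -sqrt(2)*I/2 in the final state. Key observation: the block from step 9 through step 12 cancels to the identity and can be dropped.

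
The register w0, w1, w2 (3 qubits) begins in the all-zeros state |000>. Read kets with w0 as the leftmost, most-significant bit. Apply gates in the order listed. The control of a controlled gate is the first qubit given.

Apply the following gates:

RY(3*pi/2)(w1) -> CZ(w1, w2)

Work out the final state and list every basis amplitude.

The resulting statevector has amplitude -sqrt(2)/2 on |000>, sqrt(2)/2 on |010>, and 0 on every other basis state.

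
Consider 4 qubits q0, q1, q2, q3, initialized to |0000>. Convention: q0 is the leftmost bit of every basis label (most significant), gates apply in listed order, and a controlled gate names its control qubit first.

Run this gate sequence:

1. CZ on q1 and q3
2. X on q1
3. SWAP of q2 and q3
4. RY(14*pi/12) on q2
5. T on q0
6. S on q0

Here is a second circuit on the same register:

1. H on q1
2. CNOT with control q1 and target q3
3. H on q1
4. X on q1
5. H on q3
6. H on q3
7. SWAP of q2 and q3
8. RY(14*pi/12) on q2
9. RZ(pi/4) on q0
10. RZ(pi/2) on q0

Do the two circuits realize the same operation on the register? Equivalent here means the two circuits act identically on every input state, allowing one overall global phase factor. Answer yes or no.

No — the two circuits implement different unitaries, even allowing a global phase.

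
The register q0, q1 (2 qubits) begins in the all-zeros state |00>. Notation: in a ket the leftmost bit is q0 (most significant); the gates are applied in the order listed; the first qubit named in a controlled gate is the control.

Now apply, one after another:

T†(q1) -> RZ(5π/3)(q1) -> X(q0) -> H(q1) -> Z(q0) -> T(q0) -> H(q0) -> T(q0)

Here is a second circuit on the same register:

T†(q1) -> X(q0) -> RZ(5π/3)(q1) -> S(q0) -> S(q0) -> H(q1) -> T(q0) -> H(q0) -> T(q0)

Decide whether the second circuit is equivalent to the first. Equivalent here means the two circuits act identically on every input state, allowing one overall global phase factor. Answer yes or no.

Yes — the two circuits implement the same unitary up to a global phase.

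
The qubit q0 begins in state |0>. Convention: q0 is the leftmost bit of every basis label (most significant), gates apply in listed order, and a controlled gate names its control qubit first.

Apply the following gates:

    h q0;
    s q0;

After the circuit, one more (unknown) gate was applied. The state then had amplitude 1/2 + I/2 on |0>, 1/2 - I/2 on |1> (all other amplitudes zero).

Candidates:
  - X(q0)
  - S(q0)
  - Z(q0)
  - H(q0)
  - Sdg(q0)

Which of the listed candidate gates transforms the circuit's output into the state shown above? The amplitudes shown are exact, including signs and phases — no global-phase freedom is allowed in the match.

The unique candidate consistent with the amplitudes is H(q0).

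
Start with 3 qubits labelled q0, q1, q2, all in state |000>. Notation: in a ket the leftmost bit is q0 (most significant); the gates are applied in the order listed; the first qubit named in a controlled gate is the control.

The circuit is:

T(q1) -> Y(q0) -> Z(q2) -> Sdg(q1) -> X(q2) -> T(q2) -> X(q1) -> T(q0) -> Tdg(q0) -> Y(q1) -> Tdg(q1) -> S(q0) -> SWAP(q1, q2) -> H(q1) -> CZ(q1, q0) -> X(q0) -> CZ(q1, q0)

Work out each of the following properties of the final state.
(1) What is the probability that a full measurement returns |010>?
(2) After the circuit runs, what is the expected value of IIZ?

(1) Outcome |010> occurs with probability 1/2.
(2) In the final state, IIZ has expectation 1.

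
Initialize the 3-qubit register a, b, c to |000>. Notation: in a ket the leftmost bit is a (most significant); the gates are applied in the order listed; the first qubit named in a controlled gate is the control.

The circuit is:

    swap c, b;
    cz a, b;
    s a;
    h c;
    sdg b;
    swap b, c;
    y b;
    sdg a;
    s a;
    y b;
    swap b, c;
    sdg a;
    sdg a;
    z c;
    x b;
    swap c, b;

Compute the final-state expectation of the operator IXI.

The observable IXI averages to -1. Key observation: the block from step 6 through step 11 cancels to the identity and can be dropped.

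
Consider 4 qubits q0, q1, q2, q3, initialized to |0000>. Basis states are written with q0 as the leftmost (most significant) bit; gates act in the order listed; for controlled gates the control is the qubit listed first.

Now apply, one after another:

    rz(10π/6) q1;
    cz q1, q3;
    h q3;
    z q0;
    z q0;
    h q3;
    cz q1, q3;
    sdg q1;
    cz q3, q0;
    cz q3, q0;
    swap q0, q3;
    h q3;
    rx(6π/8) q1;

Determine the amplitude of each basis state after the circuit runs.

After the circuit, the state carries amplitude -sqrt(4 - 2*sqrt(2))*exp(I*pi/6)/4 on |0000>, -sqrt(4 - 2*sqrt(2))*exp(I*pi/6)/4 on |0001>, sqrt(2*sqrt(2) + 4)*exp(2*I*pi/3)/4 on |0100>, sqrt(2*sqrt(2) + 4)*exp(2*I*pi/3)/4 on |0101>, and 0 on every other basis state. Key observation: gates 2-7 undo each other exactly, leaving only the rest of the circuit to track.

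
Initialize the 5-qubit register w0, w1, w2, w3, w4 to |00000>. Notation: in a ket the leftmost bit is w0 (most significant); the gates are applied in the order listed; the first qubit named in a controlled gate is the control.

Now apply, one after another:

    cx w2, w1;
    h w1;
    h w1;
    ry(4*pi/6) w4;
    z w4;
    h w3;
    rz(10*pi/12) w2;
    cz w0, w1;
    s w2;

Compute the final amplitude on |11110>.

The final state's coefficient on |11110> equals 0. Key observation: steps 2-3 multiply out to the identity, so the circuit reduces to the remaining gates.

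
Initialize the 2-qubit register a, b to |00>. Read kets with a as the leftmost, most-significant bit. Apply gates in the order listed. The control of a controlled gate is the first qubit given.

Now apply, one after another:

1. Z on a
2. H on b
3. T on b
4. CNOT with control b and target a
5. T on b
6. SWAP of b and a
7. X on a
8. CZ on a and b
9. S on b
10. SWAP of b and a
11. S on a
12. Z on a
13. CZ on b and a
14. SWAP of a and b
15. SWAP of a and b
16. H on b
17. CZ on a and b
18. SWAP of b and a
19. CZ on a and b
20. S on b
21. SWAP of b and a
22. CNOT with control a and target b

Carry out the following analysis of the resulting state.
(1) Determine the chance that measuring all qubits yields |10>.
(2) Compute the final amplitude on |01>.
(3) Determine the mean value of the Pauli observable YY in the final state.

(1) Outcome |10> occurs with probability 1/4.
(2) The amplitude on |01> is -1/2.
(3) The observable YY averages to 1.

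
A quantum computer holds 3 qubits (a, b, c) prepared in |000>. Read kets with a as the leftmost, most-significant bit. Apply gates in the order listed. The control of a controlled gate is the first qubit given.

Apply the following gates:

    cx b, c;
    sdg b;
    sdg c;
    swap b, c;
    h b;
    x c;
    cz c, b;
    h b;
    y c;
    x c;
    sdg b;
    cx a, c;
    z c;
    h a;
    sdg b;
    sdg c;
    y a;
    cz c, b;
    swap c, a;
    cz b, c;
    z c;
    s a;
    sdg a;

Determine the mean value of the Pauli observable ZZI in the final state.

In the final state, ZZI has expectation 1.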